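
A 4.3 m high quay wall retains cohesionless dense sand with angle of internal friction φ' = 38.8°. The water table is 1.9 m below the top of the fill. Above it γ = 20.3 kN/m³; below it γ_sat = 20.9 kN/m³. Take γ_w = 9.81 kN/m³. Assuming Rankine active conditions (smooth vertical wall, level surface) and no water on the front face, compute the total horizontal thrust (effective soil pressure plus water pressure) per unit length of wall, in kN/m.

65.2 kN/m

K_a = tan²(45° − φ/2) = 0.2296.
γ' = 20.9 − 9.81 = 11.09 kN/m³. Depth below WT = 2.4 m.
σ'_h at WT = K_a γ d_w = 8.854 kPa; at base = 8.854 + K_a γ' × 2.4 = 14.96 kPa.
P₁ (0–1.9 m) = ½×8.854×1.9 = 8.411. P₂ (1.9–4.3 m) = ½(8.854+14.96)×2.4 = 28.58.
P_w = ½ γ_w h₂² = 0.5×9.81×2.4² = 28.25. Total = 8.411+28.58+28.25 = 65.25 kN/m.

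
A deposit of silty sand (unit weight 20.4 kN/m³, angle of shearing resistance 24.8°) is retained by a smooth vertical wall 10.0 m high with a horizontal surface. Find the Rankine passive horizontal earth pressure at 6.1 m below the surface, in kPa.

304 kPa

K_p = (1 + sin φ)/(1 − sin φ) = 2.445.
σ_h = K_p γ z = 2.445 × 20.4 × 6.1 = 304.3 kPa.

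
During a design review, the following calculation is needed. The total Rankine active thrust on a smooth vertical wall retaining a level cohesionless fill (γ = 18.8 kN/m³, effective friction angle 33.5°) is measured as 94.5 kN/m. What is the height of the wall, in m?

K_a = 0.2887. P_a = ½ K_a γ H² ⇒ H = √(2P_a/(K_a γ)).
H = √(2×94.5/(0.2887×18.8)) = 5.901 m.

5.90 m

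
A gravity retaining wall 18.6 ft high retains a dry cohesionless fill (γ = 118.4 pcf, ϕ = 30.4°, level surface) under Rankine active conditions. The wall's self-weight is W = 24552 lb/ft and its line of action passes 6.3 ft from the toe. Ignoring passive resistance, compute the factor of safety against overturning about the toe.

3.71

K_a = tan²(45° − 30.4°/2) = 0.3280.
P_a = ½K_aγH² = 0.5×0.3280×118.4×18.6² = 6718 lb/ft, acting at H/3 = 6.200 ft above the base.
Overturning moment M_o = P_a × H/3 = 6718 × 6.200 = 41650.
Resisting moment M_r = W × 6.3 = 24552 × 6.3 = 154700.
FS_overturning = M_r/M_o = 154700/41650 = 3.714.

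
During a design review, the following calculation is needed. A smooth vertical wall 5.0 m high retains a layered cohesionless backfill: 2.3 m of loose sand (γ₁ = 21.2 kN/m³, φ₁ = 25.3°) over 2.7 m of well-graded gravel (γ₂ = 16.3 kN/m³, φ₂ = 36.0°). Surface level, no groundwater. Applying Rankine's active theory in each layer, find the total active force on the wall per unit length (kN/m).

K_a1 = tan²(45°−25.3°/2) = 0.4012; K_a2 = tan²(45°−36.0°/2) = 0.2596.
Layer 1: σ at base = K_a1 γ₁ h₁ = 19.56 kPa; P₁ = ½×19.56×2.3 = 22.50.
Layer 2: σ_v at top = γ₁h₁ = 48.76; σ_h top = K_a2×48.76 = 12.66; σ_h base = K_a2×(48.76+16.3×2.7) = 24.08.
P₂ = ½(12.66+24.08)×2.7 = 49.60. Total P_a = 22.50+49.60 = 72.10 kN/m.

72.1 kN/m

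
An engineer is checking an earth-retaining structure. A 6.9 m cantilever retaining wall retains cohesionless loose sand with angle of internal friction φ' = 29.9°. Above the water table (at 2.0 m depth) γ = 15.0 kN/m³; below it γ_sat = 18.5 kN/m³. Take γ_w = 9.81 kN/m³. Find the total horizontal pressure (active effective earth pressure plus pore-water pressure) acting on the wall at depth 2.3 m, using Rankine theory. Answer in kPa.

K_a = (1 − sin φ)/(1 + sin φ) = 0.3347.
γ' = 18.5 − 9.81 = 8.690 kN/m³.
Effective vertical stress at 2.3 m: σ'_v = 15.0×2.0 + 8.690×0.300 = 32.61 kPa.
σ'_h = K_a σ'_v = 0.3347 × 32.61 = 10.91 kPa; u = γ_w × 0.300 = 2.943 kPa.
Total σ_h = 10.91 + 2.943 = 13.86 kPa.

13.9 kPa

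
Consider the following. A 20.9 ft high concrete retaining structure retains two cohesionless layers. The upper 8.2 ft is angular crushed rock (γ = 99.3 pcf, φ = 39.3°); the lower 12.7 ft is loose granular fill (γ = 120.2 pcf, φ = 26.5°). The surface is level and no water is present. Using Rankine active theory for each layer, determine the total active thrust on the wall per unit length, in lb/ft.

K_a1 = tan²(45°−39.3°/2) = 0.2245; K_a2 = tan²(45°−26.5°/2) = 0.3829.
Layer 1: σ at base = K_a1 γ₁ h₁ = 182.8 psf; P₁ = ½×182.8×8.2 = 749.3.
Layer 2: σ_v at top = γ₁h₁ = 814.3; σ_h top = K_a2×814.3 = 311.8; σ_h base = K_a2×(814.3+120.2×12.7) = 896.4.
P₂ = ½(311.8+896.4)×12.7 = 7672. Total P_a = 749.3+7672 = 8421 lb/ft.

8420 lb/ft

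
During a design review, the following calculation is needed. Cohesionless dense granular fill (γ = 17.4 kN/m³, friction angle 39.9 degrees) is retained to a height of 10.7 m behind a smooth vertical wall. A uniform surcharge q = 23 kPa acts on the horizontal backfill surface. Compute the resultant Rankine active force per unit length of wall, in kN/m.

K_a = tan²(45° − φ/2) = 0.2184.
Soil triangle: ½ K_a γ H² = 0.5×0.2184×17.4×10.7² = 217.6 kN/m.
Surcharge rectangle: K_a q H = 0.2184×23×10.7 = 53.76 kN/m.
Total = 217.6 + 53.76 = 271.3 kN/m.

271 kN/m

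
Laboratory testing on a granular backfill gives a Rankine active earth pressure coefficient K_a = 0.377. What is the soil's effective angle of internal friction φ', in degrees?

K_a = tan²(45° − φ/2) ⇒ 45° − φ/2 = arctan(√0.377) = 31.55°.
φ = 2(45° − 31.55°) = 26.90°.

26.9°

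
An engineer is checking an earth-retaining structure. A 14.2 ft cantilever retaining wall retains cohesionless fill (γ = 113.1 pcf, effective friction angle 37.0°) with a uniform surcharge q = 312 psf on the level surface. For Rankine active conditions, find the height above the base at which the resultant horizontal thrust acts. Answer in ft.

K_a = 0.2486.
Triangular part P₁ = ½K_aγH² = 2835 at H/3 = 4.733 ft; rectangular part P₂ = K_a q H = 1101 at H/2 = 7.100 ft.
ȳ = (P₁·4.733 + P₂·7.100)/(P₁+P₂) = 5.396 ft.

5.40 ft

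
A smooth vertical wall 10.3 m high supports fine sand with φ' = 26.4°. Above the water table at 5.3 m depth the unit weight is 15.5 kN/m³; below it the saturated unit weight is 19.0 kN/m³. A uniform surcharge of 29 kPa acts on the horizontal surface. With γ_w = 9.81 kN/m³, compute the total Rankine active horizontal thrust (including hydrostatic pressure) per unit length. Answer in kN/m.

523 kN/m

K_a = tan²(45° − φ/2) = 0.3844.
γ' = 19.0 − 9.81 = 9.190 kN/m³. h₂ = H − d_w = 5.0 m.
σ'_h: at surface K_a·q = 11.15; at WT K_a(q+γd_w) = 42.73; at base K_a(q+γd_w+γ'h₂) = 60.39 kPa.
P₁ = ½(11.15+42.73)×5.3 = 142.8; P₂ = ½(42.73+60.39)×5.0 = 257.8; P_w = ½γ_w h₂² = 122.6.
Total = 142.8+257.8+122.6 = 523.2 kN/m.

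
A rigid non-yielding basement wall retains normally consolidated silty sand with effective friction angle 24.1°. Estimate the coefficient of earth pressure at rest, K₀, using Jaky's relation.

0.592

K₀ = 1 − sin φ' = 1 − sin 24.1° = 0.5917.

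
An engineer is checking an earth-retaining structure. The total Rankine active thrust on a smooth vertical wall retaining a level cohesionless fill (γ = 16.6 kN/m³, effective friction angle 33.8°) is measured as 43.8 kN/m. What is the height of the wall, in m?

4.30 m

K_a = 0.2851. P_a = ½ K_a γ H² ⇒ H = √(2P_a/(K_a γ)).
H = √(2×43.8/(0.2851×16.6)) = 4.302 m.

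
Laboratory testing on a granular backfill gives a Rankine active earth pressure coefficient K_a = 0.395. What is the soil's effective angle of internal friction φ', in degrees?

25.7°

K_a = tan²(45° − φ/2) ⇒ 45° − φ/2 = arctan(√0.395) = 32.15°.
φ = 2(45° − 32.15°) = 25.70°.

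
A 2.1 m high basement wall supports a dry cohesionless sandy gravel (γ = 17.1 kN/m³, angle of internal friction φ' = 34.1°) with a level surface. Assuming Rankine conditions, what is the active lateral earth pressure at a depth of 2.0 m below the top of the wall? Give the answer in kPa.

9.63 kPa

K_a = (1 − sin φ)/(1 + sin φ) = 0.2815.
σ_h = K_a γ z = 0.2815 × 17.1 × 2.0 = 9.628 kPa.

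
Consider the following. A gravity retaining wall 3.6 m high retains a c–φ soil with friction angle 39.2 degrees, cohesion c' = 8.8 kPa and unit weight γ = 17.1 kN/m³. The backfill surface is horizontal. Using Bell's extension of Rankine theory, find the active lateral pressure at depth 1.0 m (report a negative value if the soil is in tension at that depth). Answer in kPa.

K_a = (1 − sin φ)/(1 + sin φ) = 0.2255.
σ_a = K_a γ z − 2c√K_a = 0.2255×17.1×1.0 − 2×8.8×0.4748 = -4.502 kPa.

-4.50 kPa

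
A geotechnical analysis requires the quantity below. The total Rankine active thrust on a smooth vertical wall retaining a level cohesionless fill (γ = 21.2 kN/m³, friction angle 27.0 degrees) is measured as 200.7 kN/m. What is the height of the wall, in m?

7.10 m

K_a = 0.3755. P_a = ½ K_a γ H² ⇒ H = √(2P_a/(K_a γ)).
H = √(2×200.7/(0.3755×21.2)) = 7.101 m.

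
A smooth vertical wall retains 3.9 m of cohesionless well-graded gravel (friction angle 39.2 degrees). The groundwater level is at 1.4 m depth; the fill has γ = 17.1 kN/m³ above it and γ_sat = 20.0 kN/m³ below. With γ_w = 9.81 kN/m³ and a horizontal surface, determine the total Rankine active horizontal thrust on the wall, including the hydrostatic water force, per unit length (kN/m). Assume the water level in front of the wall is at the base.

K_a = tan²(45° − φ/2) = 0.2255.
γ' = 20.0 − 9.81 = 10.19 kN/m³. Depth below WT = 2.5 m.
σ'_h at WT = K_a γ d_w = 5.398 kPa; at base = 5.398 + K_a γ' × 2.5 = 11.14 kPa.
P₁ (0–1.4 m) = ½×5.398×1.4 = 3.778. P₂ (1.4–3.9 m) = ½(5.398+11.14)×2.5 = 20.67.
P_w = ½ γ_w h₂² = 0.5×9.81×2.5² = 30.66. Total = 3.778+20.67+30.66 = 55.11 kN/m.

55.1 kN/m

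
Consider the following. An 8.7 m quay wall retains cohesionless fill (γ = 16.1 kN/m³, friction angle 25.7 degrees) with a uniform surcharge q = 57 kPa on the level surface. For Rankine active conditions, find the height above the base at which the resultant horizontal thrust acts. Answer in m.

K_a = 0.3950.
Triangular part P₁ = ½K_aγH² = 240.7 at H/3 = 2.900 m; rectangular part P₂ = K_a q H = 195.9 at H/2 = 4.350 m.
ȳ = (P₁·2.900 + P₂·4.350)/(P₁+P₂) = 3.551 m.

3.55 m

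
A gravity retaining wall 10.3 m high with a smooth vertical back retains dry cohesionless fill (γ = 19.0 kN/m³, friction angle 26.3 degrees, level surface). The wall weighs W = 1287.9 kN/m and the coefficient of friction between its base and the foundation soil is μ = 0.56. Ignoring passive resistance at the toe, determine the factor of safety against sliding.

K_a = tan²(45° − 26.3°/2) = 0.3859.
P_a = ½K_aγH² = 0.5×0.3859×19.0×10.3² = 389.0 kN/m, acting at H/3 = 3.433 m above the base.
FS_sliding = μW / P_a = 0.56×1287.9 / 389.0 = 1.854.

1.85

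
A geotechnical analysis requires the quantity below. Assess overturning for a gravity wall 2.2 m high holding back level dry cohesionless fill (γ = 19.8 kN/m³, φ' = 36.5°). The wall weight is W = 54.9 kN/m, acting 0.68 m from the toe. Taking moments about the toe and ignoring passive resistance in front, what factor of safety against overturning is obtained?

K_a = tan²(45° − 36.5°/2) = 0.2541.
P_a = ½K_aγH² = 0.5×0.2541×19.8×2.2² = 12.17 kN/m, acting at H/3 = 0.7333 m above the base.
Overturning moment M_o = P_a × H/3 = 12.17 × 0.7333 = 8.927.
Resisting moment M_r = W × 0.68 = 54.9 × 0.68 = 37.33.
FS_overturning = M_r/M_o = 37.33/8.927 = 4.182.

4.18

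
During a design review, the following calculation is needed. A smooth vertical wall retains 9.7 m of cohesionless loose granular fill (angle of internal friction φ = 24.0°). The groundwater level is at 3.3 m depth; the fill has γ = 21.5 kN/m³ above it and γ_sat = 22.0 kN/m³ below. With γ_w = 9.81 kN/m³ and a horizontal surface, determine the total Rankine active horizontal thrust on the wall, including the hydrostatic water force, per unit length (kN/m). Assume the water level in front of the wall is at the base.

547 kN/m

K_a = tan²(45° − φ/2) = 0.4217.
γ' = 22.0 − 9.81 = 12.19 kN/m³. Depth below WT = 6.4 m.
σ'_h at WT = K_a γ d_w = 29.92 kPa; at base = 29.92 + K_a γ' × 6.4 = 62.82 kPa.
P₁ (0–3.3 m) = ½×29.92×3.3 = 49.37. P₂ (3.3–9.7 m) = ½(29.92+62.82)×6.4 = 296.8.
P_w = ½ γ_w h₂² = 0.5×9.81×6.4² = 200.9. Total = 49.37+296.8+200.9 = 547.1 kN/m.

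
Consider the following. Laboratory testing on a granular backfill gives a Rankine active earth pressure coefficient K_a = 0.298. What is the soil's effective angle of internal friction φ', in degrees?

32.7°

K_a = tan²(45° − φ/2) ⇒ 45° − φ/2 = arctan(√0.298) = 28.63°.
φ = 2(45° − 28.63°) = 32.74°.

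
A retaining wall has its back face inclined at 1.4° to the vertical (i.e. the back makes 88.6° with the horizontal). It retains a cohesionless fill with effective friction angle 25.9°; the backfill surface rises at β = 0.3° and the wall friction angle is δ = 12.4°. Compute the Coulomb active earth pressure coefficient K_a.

K_a = sin²(α+φ) / [sin²α · sin(α−δ) · (1 + √{sin(φ+δ)sin(φ−β) / (sin(α−δ)sin(α+β))})²].
With α = 88.6°, φ = 25.9°, δ = 12.4°, β = 0.3°: K_a = 0.3668.

0.367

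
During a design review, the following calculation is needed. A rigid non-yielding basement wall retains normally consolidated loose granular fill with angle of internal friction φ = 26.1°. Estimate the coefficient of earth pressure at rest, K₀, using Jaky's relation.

0.560

K₀ = 1 − sin φ' = 1 − sin 26.1° = 0.5601.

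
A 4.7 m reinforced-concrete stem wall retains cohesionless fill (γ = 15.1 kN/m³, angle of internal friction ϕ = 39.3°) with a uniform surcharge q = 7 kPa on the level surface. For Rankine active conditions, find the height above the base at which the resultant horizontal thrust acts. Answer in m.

K_a = 0.2245.
Triangular part P₁ = ½K_aγH² = 37.43 at H/3 = 1.567 m; rectangular part P₂ = K_a q H = 7.385 at H/2 = 2.350 m.
ȳ = (P₁·1.567 + P₂·2.350)/(P₁+P₂) = 1.696 m.

1.70 m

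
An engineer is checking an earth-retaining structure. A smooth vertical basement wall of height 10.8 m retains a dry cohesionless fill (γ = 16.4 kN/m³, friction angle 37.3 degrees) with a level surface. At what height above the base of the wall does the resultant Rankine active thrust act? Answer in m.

K_a = 0.2453.
The pressure distribution is triangular, so the resultant acts at H/3 above the base = 10.8/3 = 3.600 m.

3.60 m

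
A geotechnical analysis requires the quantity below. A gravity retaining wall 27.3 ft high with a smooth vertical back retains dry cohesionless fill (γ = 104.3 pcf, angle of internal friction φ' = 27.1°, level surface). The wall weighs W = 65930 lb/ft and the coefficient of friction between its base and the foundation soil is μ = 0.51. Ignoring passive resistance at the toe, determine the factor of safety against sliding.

K_a = tan²(45° − 27.1°/2) = 0.3741.
P_a = ½K_aγH² = 0.5×0.3741×104.3×27.3² = 14540 lb/ft, acting at H/3 = 9.100 ft above the base.
FS_sliding = μW / P_a = 0.51×65930 / 14540 = 2.313.

2.31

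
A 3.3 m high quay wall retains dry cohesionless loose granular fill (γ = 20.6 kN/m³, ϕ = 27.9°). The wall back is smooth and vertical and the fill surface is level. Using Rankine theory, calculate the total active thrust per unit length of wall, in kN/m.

K_a = tan²(45° − φ/2) = 0.3625.
P_a = ½ K_a γ H² = 0.5 × 0.3625 × 20.6 × 3.3² = 40.66 kN/m.

40.7 kN/m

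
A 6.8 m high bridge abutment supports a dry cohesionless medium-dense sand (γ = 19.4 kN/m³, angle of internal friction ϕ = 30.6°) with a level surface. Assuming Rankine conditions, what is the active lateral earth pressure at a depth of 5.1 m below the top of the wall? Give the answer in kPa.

32.2 kPa

K_a = (1 − sin φ)/(1 + sin φ) = 0.3253.
σ_h = K_a γ z = 0.3253 × 19.4 × 5.1 = 32.19 kPa.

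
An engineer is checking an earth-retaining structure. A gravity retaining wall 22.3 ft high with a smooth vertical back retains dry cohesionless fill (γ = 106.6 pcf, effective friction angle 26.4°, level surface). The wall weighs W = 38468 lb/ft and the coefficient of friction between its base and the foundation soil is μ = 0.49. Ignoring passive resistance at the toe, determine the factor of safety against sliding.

1.85

K_a = tan²(45° − 26.4°/2) = 0.3844.
P_a = ½K_aγH² = 0.5×0.3844×106.6×22.3² = 10190 lb/ft, acting at H/3 = 7.433 ft above the base.
FS_sliding = μW / P_a = 0.49×38468 / 10190 = 1.850.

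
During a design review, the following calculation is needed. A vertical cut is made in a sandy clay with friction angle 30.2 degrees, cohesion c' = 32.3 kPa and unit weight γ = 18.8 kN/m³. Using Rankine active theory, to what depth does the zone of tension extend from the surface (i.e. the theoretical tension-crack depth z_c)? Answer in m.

K_a = tan²(45° − 30.2°/2) = 0.3307; √K_a = 0.5750.
The active pressure is zero where K_a γ z = 2c√K_a, so z_c = 2c/(γ√K_a) = 2×32.3/(18.8×0.5750) = 5.976 m.

5.98 m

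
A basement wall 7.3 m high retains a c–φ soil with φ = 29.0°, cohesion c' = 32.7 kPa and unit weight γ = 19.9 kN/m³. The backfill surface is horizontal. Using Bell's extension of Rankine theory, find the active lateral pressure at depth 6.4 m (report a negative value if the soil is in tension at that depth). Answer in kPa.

5.67 kPa

K_a = (1 − sin φ)/(1 + sin φ) = 0.3470.
σ_a = K_a γ z − 2c√K_a = 0.3470×19.9×6.4 − 2×32.7×0.5890 = 5.667 kPa.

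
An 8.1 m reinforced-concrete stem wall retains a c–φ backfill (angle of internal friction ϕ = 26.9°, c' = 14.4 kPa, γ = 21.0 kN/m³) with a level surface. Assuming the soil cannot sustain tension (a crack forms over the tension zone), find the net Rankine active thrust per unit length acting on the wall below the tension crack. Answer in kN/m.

K_a = 0.3770; √K_a = 0.6140.
Tension-crack depth z_c = 2c/(γ√K_a) = 2×14.4/(21.0×0.6140) = 2.234 m.
σ_a at base = K_a γ H − 2c√K_a = 0.3770×21.0×8.1 − 2×14.4×0.6140 = 46.44 kPa.
P_a = ½ × 46.44 × (H − z_c) = 0.5×46.44×5.866 = 136.2 kN/m.

136 kN/m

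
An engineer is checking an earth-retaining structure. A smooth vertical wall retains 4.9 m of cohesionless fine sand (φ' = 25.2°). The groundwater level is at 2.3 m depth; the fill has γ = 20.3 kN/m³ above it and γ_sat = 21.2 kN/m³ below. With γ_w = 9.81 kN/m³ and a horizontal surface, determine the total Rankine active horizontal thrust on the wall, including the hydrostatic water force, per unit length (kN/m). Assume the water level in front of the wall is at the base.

119 kN/m

K_a = tan²(45° − φ/2) = 0.4027.
γ' = 21.2 − 9.81 = 11.39 kN/m³. Depth below WT = 2.6 m.
σ'_h at WT = K_a γ d_w = 18.80 kPa; at base = 18.80 + K_a γ' × 2.6 = 30.73 kPa.
P₁ (0–2.3 m) = ½×18.80×2.3 = 21.62. P₂ (2.3–4.9 m) = ½(18.80+30.73)×2.6 = 64.40.
P_w = ½ γ_w h₂² = 0.5×9.81×2.6² = 33.16. Total = 21.62+64.40+33.16 = 119.2 kN/m.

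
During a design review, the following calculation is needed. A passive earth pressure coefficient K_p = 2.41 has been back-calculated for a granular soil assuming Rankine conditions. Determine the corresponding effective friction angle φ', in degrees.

24.4°

K_p = (1+sin φ)/(1−sin φ) ⇒ sin φ = (K_p − 1)/(K_p + 1) = 0.4135.
φ = arcsin(0.4135) = 24.42°.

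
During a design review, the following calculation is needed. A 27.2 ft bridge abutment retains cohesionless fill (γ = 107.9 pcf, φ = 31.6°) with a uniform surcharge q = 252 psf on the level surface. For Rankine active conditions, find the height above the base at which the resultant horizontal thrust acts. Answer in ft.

9.73 ft

K_a = 0.3123.
Triangular part P₁ = ½K_aγH² = 12470 at H/3 = 9.067 ft; rectangular part P₂ = K_a q H = 2141 at H/2 = 13.60 ft.
ȳ = (P₁·9.067 + P₂·13.60)/(P₁+P₂) = 9.731 ft.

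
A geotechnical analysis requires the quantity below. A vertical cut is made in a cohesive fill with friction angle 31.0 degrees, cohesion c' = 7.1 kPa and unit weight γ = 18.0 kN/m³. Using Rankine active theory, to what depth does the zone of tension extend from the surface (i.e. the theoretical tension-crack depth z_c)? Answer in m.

K_a = tan²(45° − 31.0°/2) = 0.3201; √K_a = 0.5658.
The active pressure is zero where K_a γ z = 2c√K_a, so z_c = 2c/(γ√K_a) = 2×7.1/(18.0×0.5658) = 1.394 m.

1.39 m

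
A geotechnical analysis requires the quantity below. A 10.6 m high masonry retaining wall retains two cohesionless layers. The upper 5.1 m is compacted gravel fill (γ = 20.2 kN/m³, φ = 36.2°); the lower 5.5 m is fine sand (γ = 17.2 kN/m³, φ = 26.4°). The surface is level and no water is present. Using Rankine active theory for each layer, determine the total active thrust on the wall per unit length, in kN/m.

K_a1 = tan²(45°−36.2°/2) = 0.2574; K_a2 = tan²(45°−26.4°/2) = 0.3844.
Layer 1: σ at base = K_a1 γ₁ h₁ = 26.52 kPa; P₁ = ½×26.52×5.1 = 67.61.
Layer 2: σ_v at top = γ₁h₁ = 103.0; σ_h top = K_a2×103.0 = 39.60; σ_h base = K_a2×(103.0+17.2×5.5) = 75.97.
P₂ = ½(39.60+75.97)×5.5 = 317.8. Total P_a = 67.61+317.8 = 385.4 kN/m.

385 kN/m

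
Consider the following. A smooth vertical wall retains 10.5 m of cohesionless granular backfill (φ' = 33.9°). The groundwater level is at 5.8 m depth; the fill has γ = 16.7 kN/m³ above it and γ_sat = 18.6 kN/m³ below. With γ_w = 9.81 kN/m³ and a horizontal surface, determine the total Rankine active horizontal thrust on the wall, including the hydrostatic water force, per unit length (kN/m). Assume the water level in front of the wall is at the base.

K_a = tan²(45° − φ/2) = 0.2839.
γ' = 18.6 − 9.81 = 8.790 kN/m³. Depth below WT = 4.7 m.
σ'_h at WT = K_a γ d_w = 27.50 kPa; at base = 27.50 + K_a γ' × 4.7 = 39.23 kPa.
P₁ (0–5.8 m) = ½×27.50×5.8 = 79.75. P₂ (5.8–10.5 m) = ½(27.50+39.23)×4.7 = 156.8.
P_w = ½ γ_w h₂² = 0.5×9.81×4.7² = 108.4. Total = 79.75+156.8+108.4 = 344.9 kN/m.

345 kN/m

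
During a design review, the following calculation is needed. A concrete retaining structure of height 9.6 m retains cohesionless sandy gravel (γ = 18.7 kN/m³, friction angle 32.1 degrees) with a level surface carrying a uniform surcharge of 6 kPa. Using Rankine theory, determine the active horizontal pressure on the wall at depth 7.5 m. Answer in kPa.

K_a = (1 − sin φ)/(1 + sin φ) = 0.3060.
σ_v = γz + q = 18.7 × 7.5 + 6 = 146.2 kPa.
σ_h = K_a σ_v = 0.3060 × 146.2 = 44.75 kPa.

44.8 kPa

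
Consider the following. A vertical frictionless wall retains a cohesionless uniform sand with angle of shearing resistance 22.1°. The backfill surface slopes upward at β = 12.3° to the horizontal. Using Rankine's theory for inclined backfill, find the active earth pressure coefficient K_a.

0.506

K_a = cos β · (cos β − √(cos²β − cos²φ)) / (cos β + √(cos²β − cos²φ)).
cos β = 0.9770, cos φ = 0.9265, √(cos²β − cos²φ) = 0.3101.
K_a = 0.9770 × (0.9770 − 0.3101)/(0.9770 + 0.3101) = 0.5063.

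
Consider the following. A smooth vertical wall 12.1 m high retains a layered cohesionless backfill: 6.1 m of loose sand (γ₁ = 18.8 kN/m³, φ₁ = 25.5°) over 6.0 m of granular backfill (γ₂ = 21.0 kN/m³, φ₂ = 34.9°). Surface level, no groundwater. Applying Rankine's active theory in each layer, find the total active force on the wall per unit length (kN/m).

K_a1 = tan²(45°−25.5°/2) = 0.3981; K_a2 = tan²(45°−34.9°/2) = 0.2721.
Layer 1: σ at base = K_a1 γ₁ h₁ = 45.65 kPa; P₁ = ½×45.65×6.1 = 139.2.
Layer 2: σ_v at top = γ₁h₁ = 114.7; σ_h top = K_a2×114.7 = 31.21; σ_h base = K_a2×(114.7+21.0×6.0) = 65.50.
P₂ = ½(31.21+65.50)×6.0 = 290.1. Total P_a = 139.2+290.1 = 429.4 kN/m.

429 kN/m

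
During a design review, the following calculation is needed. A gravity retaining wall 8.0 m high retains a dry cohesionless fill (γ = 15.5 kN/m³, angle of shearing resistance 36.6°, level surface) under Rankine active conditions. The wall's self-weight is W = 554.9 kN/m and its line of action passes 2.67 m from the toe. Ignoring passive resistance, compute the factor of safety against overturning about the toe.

4.43

K_a = tan²(45° − 36.6°/2) = 0.2530.
P_a = ½K_aγH² = 0.5×0.2530×15.5×8.0² = 125.5 kN/m, acting at H/3 = 2.667 m above the base.
Overturning moment M_o = P_a × H/3 = 125.5 × 2.667 = 334.6.
Resisting moment M_r = W × 2.67 = 554.9 × 2.67 = 1482.
FS_overturning = M_r/M_o = 1482/334.6 = 4.428.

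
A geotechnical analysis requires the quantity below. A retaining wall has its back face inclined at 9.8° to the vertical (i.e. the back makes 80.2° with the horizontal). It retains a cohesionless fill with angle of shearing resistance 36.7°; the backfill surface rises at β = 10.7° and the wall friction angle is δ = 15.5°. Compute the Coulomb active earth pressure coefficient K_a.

K_a = sin²(α+φ) / [sin²α · sin(α−δ) · (1 + √{sin(φ+δ)sin(φ−β) / (sin(α−δ)sin(α+β))})²].
With α = 80.2°, φ = 36.7°, δ = 15.5°, β = 10.7°: K_a = 0.3456.

0.346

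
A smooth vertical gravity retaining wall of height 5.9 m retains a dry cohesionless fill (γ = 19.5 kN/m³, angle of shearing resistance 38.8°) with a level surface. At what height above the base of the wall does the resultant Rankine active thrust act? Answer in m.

K_a = 0.2296.
The pressure distribution is triangular, so the resultant acts at H/3 above the base = 5.9/3 = 1.967 m.

1.97 m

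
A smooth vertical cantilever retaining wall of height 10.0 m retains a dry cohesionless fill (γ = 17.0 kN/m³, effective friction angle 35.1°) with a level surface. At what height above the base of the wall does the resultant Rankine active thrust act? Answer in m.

3.33 m

K_a = 0.2698.
The pressure distribution is triangular, so the resultant acts at H/3 above the base = 10.0/3 = 3.333 m.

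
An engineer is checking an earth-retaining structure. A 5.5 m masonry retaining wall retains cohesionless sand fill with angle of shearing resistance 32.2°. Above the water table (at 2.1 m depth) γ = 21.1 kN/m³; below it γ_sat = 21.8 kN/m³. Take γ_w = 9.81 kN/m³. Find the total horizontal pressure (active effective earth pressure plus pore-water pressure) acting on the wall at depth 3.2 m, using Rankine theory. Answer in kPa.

K_a = (1 − sin φ)/(1 + sin φ) = 0.3047.
γ' = 21.8 − 9.81 = 11.99 kN/m³.
Effective vertical stress at 3.2 m: σ'_v = 21.1×2.1 + 11.99×1.10 = 57.50 kPa.
σ'_h = K_a σ'_v = 0.3047 × 57.50 = 17.52 kPa; u = γ_w × 1.10 = 10.79 kPa.
Total σ_h = 17.52 + 10.79 = 28.31 kPa.

28.3 kPa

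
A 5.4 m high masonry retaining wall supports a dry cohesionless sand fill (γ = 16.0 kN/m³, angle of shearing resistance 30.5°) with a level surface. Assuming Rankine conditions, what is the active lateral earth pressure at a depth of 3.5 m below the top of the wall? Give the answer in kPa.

K_a = (1 − sin φ)/(1 + sin φ) = 0.3267.
σ_h = K_a γ z = 0.3267 × 16.0 × 3.5 = 18.29 kPa.

18.3 kPa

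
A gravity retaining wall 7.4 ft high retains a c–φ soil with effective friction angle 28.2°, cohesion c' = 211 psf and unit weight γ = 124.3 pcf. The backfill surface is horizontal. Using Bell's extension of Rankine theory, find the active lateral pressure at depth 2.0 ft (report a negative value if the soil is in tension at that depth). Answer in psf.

K_a = (1 − sin φ)/(1 + sin φ) = 0.3582.
σ_a = K_a γ z − 2c√K_a = 0.3582×124.3×2.0 − 2×211×0.5985 = -163.5 psf.

-164 psf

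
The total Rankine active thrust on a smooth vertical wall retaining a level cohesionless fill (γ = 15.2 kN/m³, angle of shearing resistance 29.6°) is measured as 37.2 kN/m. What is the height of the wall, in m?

3.80 m

K_a = 0.3387. P_a = ½ K_a γ H² ⇒ H = √(2P_a/(K_a γ)).
H = √(2×37.2/(0.3387×15.2)) = 3.801 m.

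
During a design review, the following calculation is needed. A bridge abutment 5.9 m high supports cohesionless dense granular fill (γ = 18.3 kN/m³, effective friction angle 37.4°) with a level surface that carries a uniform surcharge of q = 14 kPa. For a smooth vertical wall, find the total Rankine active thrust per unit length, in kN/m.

K_a = tan²(45° − φ/2) = 0.2443.
Soil triangle: ½ K_a γ H² = 0.5×0.2443×18.3×5.9² = 77.80 kN/m.
Surcharge rectangle: K_a q H = 0.2443×14×5.9 = 20.18 kN/m.
Total = 77.80 + 20.18 = 97.98 kN/m.

98.0 kN/m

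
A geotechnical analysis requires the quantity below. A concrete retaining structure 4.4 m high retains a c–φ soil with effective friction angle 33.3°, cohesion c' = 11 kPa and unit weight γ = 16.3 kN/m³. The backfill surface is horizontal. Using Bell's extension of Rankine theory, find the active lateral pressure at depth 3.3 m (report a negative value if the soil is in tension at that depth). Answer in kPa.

3.79 kPa

K_a = (1 − sin φ)/(1 + sin φ) = 0.2911.
σ_a = K_a γ z − 2c√K_a = 0.2911×16.3×3.3 − 2×11×0.5396 = 3.790 kPa.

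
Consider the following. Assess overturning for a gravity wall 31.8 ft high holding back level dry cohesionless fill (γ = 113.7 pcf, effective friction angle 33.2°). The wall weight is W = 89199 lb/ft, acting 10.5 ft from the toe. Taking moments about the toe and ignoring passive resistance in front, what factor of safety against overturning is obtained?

K_a = tan²(45° − 33.2°/2) = 0.2924.
P_a = ½K_aγH² = 0.5×0.2924×113.7×31.8² = 16810 lb/ft, acting at H/3 = 10.60 ft above the base.
Overturning moment M_o = P_a × H/3 = 16810 × 10.60 = 178200.
Resisting moment M_r = W × 10.5 = 89199 × 10.5 = 936600.
FS_overturning = M_r/M_o = 936600/178200 = 5.257.

5.26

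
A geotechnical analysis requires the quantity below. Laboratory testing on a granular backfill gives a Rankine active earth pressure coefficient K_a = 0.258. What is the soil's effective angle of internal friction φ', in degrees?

K_a = tan²(45° − φ/2) ⇒ 45° − φ/2 = arctan(√0.258) = 26.93°.
φ = 2(45° − 26.93°) = 36.14°.

36.1°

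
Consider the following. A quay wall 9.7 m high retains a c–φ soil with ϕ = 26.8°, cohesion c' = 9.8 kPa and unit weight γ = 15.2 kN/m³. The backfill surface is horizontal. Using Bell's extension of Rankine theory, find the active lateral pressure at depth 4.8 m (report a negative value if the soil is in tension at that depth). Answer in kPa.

K_a = (1 − sin φ)/(1 + sin φ) = 0.3785.
σ_a = K_a γ z − 2c√K_a = 0.3785×15.2×4.8 − 2×9.8×0.6152 = 15.56 kPa.

15.6 kPa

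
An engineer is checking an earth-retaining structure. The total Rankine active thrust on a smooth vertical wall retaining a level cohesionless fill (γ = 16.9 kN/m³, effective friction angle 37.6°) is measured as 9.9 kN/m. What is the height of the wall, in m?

2.20 m

K_a = 0.2421. P_a = ½ K_a γ H² ⇒ H = √(2P_a/(K_a γ)).
H = √(2×9.9/(0.2421×16.9)) = 2.200 m.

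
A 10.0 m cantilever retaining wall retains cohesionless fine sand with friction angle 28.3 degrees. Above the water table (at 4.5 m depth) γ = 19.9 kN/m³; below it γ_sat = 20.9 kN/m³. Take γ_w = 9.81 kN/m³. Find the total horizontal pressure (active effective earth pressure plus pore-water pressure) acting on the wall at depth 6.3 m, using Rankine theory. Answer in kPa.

56.7 kPa

K_a = (1 − sin φ)/(1 + sin φ) = 0.3568.
γ' = 20.9 − 9.81 = 11.09 kN/m³.
Effective vertical stress at 6.3 m: σ'_v = 19.9×4.5 + 11.09×1.80 = 109.5 kPa.
σ'_h = K_a σ'_v = 0.3568 × 109.5 = 39.07 kPa; u = γ_w × 1.80 = 17.66 kPa.
Total σ_h = 39.07 + 17.66 = 56.73 kPa.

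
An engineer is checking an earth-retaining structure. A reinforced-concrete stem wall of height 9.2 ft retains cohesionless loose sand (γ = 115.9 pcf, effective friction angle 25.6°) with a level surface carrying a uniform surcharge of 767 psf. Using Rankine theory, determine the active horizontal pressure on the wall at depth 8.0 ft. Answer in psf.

K_a = (1 − sin φ)/(1 + sin φ) = 0.3966.
σ_v = γz + q = 115.9 × 8.0 + 767 = 1694 psf.
σ_h = K_a σ_v = 0.3966 × 1694 = 671.9 psf.

672 psf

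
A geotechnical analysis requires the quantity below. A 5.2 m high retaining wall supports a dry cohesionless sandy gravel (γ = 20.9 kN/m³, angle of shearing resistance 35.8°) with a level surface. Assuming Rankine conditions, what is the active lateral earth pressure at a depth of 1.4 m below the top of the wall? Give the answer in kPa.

K_a = (1 − sin φ)/(1 + sin φ) = 0.2619.
σ_h = K_a γ z = 0.2619 × 20.9 × 1.4 = 7.662 kPa.

7.66 kPa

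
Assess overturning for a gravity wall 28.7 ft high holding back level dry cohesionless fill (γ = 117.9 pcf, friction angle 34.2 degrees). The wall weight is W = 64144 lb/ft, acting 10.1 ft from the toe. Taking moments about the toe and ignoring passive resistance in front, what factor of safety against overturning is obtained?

K_a = tan²(45° − 34.2°/2) = 0.2803.
P_a = ½K_aγH² = 0.5×0.2803×117.9×28.7² = 13610 lb/ft, acting at H/3 = 9.567 ft above the base.
Overturning moment M_o = P_a × H/3 = 13610 × 9.567 = 130200.
Resisting moment M_r = W × 10.1 = 64144 × 10.1 = 647900.
FS_overturning = M_r/M_o = 647900/130200 = 4.975.

4.97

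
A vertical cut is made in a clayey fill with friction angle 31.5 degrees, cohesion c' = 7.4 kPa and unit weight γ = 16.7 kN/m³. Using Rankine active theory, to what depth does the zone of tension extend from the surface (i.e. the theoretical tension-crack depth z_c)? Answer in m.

1.58 m

K_a = tan²(45° − 31.5°/2) = 0.3136; √K_a = 0.5600.
The active pressure is zero where K_a γ z = 2c√K_a, so z_c = 2c/(γ√K_a) = 2×7.4/(16.7×0.5600) = 1.582 m.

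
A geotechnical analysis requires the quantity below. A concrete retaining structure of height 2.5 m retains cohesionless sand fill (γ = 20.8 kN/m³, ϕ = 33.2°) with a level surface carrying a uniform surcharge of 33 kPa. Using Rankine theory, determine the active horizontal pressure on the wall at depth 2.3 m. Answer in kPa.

K_a = (1 − sin φ)/(1 + sin φ) = 0.2924.
σ_v = γz + q = 20.8 × 2.3 + 33 = 80.84 kPa.
σ_h = K_a σ_v = 0.2924 × 80.84 = 23.63 kPa.

23.6 kPa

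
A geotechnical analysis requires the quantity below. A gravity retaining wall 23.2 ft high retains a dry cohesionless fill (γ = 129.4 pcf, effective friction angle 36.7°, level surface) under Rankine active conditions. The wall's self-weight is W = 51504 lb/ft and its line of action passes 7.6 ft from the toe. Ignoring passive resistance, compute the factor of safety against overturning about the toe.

5.77

K_a = tan²(45° − 36.7°/2) = 0.2519.
P_a = ½K_aγH² = 0.5×0.2519×129.4×23.2² = 8771 lb/ft, acting at H/3 = 7.733 ft above the base.
Overturning moment M_o = P_a × H/3 = 8771 × 7.733 = 67830.
Resisting moment M_r = W × 7.6 = 51504 × 7.6 = 391400.
FS_overturning = M_r/M_o = 391400/67830 = 5.771.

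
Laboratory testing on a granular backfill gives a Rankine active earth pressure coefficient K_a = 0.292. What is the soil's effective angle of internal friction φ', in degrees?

33.2°

K_a = tan²(45° − φ/2) ⇒ 45° − φ/2 = arctan(√0.292) = 28.39°.
φ = 2(45° − 28.39°) = 33.23°.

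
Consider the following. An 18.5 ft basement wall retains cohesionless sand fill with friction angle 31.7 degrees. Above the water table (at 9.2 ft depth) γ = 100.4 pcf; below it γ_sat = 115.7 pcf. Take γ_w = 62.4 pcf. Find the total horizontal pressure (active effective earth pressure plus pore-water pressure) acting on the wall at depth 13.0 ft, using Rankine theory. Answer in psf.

587 psf

K_a = (1 − sin φ)/(1 + sin φ) = 0.3111.
γ' = 115.7 − 62.4 = 53.30 pcf.
Effective vertical stress at 13.0 ft: σ'_v = 100.4×9.2 + 53.30×3.80 = 1126 psf.
σ'_h = K_a σ'_v = 0.3111 × 1126 = 350.3 psf; u = γ_w × 3.80 = 237.1 psf.
Total σ_h = 350.3 + 237.1 = 587.5 psf.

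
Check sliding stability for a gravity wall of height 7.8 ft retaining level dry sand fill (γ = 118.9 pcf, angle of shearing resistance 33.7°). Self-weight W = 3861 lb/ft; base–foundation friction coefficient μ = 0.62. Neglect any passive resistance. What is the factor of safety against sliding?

2.31

K_a = tan²(45° − 33.7°/2) = 0.2863.
P_a = ½K_aγH² = 0.5×0.2863×118.9×7.8² = 1036 lb/ft, acting at H/3 = 2.600 ft above the base.
FS_sliding = μW / P_a = 0.62×3861 / 1036 = 2.312.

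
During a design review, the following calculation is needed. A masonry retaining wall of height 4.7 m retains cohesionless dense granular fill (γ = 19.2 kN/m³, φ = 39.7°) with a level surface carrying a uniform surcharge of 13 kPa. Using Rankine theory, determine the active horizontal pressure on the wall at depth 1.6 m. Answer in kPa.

9.64 kPa

K_a = (1 − sin φ)/(1 + sin φ) = 0.2204.
σ_v = γz + q = 19.2 × 1.6 + 13 = 43.72 kPa.
σ_h = K_a σ_v = 0.2204 × 43.72 = 9.637 kPa.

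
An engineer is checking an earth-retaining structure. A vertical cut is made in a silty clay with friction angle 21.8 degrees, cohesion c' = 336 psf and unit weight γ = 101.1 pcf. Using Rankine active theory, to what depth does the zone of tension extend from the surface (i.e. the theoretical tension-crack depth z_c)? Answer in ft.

K_a = tan²(45° − 21.8°/2) = 0.4584; √K_a = 0.6771.
The active pressure is zero where K_a γ z = 2c√K_a, so z_c = 2c/(γ√K_a) = 2×336/(101.1×0.6771) = 9.817 ft.

9.82 ft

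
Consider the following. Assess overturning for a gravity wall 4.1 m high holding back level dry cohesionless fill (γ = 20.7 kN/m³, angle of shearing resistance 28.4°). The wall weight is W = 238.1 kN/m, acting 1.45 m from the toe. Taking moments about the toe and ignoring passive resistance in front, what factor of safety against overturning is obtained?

K_a = tan²(45° − 28.4°/2) = 0.3554.
P_a = ½K_aγH² = 0.5×0.3554×20.7×4.1² = 61.83 kN/m, acting at H/3 = 1.367 m above the base.
Overturning moment M_o = P_a × H/3 = 61.83 × 1.367 = 84.50.
Resisting moment M_r = W × 1.45 = 238.1 × 1.45 = 345.2.
FS_overturning = M_r/M_o = 345.2/84.50 = 4.086.

4.09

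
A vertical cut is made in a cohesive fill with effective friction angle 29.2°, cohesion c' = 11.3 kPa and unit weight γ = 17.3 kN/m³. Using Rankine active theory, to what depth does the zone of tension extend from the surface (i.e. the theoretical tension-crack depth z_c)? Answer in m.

K_a = tan²(45° − 29.2°/2) = 0.3442; √K_a = 0.5867.
The active pressure is zero where K_a γ z = 2c√K_a, so z_c = 2c/(γ√K_a) = 2×11.3/(17.3×0.5867) = 2.227 m.

2.23 m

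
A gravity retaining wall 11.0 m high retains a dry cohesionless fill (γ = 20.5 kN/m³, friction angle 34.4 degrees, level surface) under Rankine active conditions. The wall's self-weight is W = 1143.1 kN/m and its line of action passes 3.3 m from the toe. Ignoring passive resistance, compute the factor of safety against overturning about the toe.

K_a = tan²(45° − 34.4°/2) = 0.2780.
P_a = ½K_aγH² = 0.5×0.2780×20.5×11.0² = 344.8 kN/m, acting at H/3 = 3.667 m above the base.
Overturning moment M_o = P_a × H/3 = 344.8 × 3.667 = 1264.
Resisting moment M_r = W × 3.3 = 1143.1 × 3.3 = 3772.
FS_overturning = M_r/M_o = 3772/1264 = 2.984.

2.98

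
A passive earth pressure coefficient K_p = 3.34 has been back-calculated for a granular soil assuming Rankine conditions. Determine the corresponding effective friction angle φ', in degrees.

32.6°

K_p = (1+sin φ)/(1−sin φ) ⇒ sin φ = (K_p − 1)/(K_p + 1) = 0.5392.
φ = arcsin(0.5392) = 32.63°.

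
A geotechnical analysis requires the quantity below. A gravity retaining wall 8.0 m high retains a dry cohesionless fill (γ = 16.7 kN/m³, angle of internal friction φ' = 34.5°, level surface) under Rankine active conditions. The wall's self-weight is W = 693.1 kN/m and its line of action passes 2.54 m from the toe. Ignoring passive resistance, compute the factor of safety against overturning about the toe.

4.46

K_a = tan²(45° − 34.5°/2) = 0.2768.
P_a = ½K_aγH² = 0.5×0.2768×16.7×8.0² = 147.9 kN/m, acting at H/3 = 2.667 m above the base.
Overturning moment M_o = P_a × H/3 = 147.9 × 2.667 = 394.5.
Resisting moment M_r = W × 2.54 = 693.1 × 2.54 = 1760.
FS_overturning = M_r/M_o = 1760/394.5 = 4.463.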